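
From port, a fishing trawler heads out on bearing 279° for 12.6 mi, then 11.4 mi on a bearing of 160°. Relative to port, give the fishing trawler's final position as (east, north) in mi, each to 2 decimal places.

Leg 1 (279°, 12.6 mi): east 12.6 sin 279° = -12.44, north 12.6 cos 279° = 1.97
Leg 2 (160°, 11.4 mi): east 11.4 sin 160° = 3.90, north 11.4 cos 160° = -10.71
Summing: -8.55 mi east, -8.74 mi north → (-8.55, -8.74).

(-8.55, -8.74)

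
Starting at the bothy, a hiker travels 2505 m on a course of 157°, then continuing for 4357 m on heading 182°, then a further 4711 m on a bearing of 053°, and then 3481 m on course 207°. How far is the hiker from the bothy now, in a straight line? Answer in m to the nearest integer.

7552 m

Leg 1 (157°, 2505 m): east 2505 sin 157° = 978.78, north 2505 cos 157° = -2305.86
Leg 2 (182°, 4357 m): east 4357 sin 182° = -152.06, north 4357 cos 182° = -4354.35
Leg 3 (053°, 4711 m): east 4711 sin 53° = 3762.37, north 4711 cos 53° = 2835.15
Leg 4 (207°, 3481 m): east 3481 sin 207° = -1580.34, north 3481 cos 207° = -3101.59
Net: 3008.76 east, -6926.65 north. Distance = √((3008.76)² + (-6926.65)²) = 7551.896 m.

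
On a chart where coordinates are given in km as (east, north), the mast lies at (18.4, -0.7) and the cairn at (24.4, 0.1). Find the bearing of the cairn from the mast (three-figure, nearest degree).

082°

Δeast = 24.4 − 18.4 = 6.00; Δnorth = 0.1 − -0.7 = 0.80.
Bearing = atan2(Δeast, Δnorth) mod 360° = 82.41° ≈ 082°.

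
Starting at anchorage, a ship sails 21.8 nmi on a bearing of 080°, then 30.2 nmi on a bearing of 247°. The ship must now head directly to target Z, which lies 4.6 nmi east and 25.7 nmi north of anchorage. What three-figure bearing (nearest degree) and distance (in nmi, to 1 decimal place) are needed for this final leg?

018°, 35.4 nmi

Leg 1 (080°, 21.8 nmi): east 21.8 sin 80° = 21.47, north 21.8 cos 80° = 3.79
Leg 2 (247°, 30.2 nmi): east 30.2 sin 247° = -27.80, north 30.2 cos 247° = -11.80
Current position: (-6.33, -8.01). Target: (4.6, 25.7). Remaining: Δeast = 10.93, Δnorth = 33.71.
Bearing = atan2(10.93, 33.71) mod 360° = 17.96°; distance = √((10.93)² + (33.71)²) = 35.442 nmi.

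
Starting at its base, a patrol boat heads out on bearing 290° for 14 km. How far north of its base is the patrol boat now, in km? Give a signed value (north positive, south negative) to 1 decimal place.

4.8 km

Leg 1 (290°, 14 km): east 14 sin 290° = -13.16, north 14 cos 290° = 4.79
Net north component: 4.79 km.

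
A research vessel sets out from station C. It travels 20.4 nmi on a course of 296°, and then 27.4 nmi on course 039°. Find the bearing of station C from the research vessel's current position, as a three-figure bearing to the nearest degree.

Leg 1 (296°, 20.4 nmi): east 20.4 sin 296° = -18.34, north 20.4 cos 296° = 8.94
Leg 2 (039°, 27.4 nmi): east 27.4 sin 39° = 17.24, north 27.4 cos 39° = 21.29
Net displacement: -1.09 east, 30.24 north. Direction back to start is (1.09, -30.24): bearing = atan2(1.09, -30.24) mod 360° = 177.93° ≈ 178°.

178°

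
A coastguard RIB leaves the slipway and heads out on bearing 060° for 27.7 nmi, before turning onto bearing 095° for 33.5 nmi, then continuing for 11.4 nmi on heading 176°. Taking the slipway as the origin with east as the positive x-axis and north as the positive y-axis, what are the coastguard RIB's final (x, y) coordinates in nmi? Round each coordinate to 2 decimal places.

Leg 1 (060°, 27.7 nmi): east 27.7 sin 60° = 23.99, north 27.7 cos 60° = 13.85
Leg 2 (095°, 33.5 nmi): east 33.5 sin 95° = 33.37, north 33.5 cos 95° = -2.92
Leg 3 (176°, 11.4 nmi): east 11.4 sin 176° = 0.80, north 11.4 cos 176° = -11.37
Summing: 58.16 nmi east, -0.44 nmi north → (58.16, -0.44).

(58.16, -0.44)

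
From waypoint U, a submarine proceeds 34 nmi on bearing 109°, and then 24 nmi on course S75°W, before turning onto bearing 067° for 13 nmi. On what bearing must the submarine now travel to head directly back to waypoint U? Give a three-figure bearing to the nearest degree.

300°

Leg 1 (109°, 34 nmi): east 34 sin 109° = 32.15, north 34 cos 109° = -11.07
Leg 2 (S75°W, 24 nmi): east 24 sin 255° = -23.18, north 24 cos 255° = -6.21
Leg 3 (067°, 13 nmi): east 13 sin 67° = 11.97, north 13 cos 67° = 5.08
Net displacement: 20.93 east, -12.20 north. Direction back to start is (-20.93, 12.20): bearing = atan2(-20.93, 12.20) mod 360° = 300.24° ≈ 300°.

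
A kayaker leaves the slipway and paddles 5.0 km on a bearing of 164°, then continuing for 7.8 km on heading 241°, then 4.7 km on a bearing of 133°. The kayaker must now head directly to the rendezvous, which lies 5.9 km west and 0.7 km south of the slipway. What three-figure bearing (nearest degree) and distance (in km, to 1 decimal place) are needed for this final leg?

341°, 11.8 km

Leg 1 (164°, 5.0 km): east 5.0 sin 164° = 1.38, north 5.0 cos 164° = -4.81
Leg 2 (241°, 7.8 km): east 7.8 sin 241° = -6.82, north 7.8 cos 241° = -3.78
Leg 3 (133°, 4.7 km): east 4.7 sin 133° = 3.44, north 4.7 cos 133° = -3.21
Current position: (-2.01, -11.79). Target: (-5.9, -0.7). Remaining: Δeast = -3.89, Δnorth = 11.09.
Bearing = atan2(-3.89, 11.09) mod 360° = 340.66°; distance = √((-3.89)² + (11.09)²) = 11.757 km.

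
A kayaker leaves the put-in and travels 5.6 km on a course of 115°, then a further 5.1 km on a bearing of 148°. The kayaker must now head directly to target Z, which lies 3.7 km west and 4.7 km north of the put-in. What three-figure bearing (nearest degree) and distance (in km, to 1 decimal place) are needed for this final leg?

315°, 16.2 km

Leg 1 (115°, 5.6 km): east 5.6 sin 115° = 5.08, north 5.6 cos 115° = -2.37
Leg 2 (148°, 5.1 km): east 5.1 sin 148° = 2.70, north 5.1 cos 148° = -4.33
Current position: (7.78, -6.69). Target: (-3.7, 4.7). Remaining: Δeast = -11.48, Δnorth = 11.39.
Bearing = atan2(-11.48, 11.39) mod 360° = 314.78°; distance = √((-11.48)² + (11.39)²) = 16.171 km.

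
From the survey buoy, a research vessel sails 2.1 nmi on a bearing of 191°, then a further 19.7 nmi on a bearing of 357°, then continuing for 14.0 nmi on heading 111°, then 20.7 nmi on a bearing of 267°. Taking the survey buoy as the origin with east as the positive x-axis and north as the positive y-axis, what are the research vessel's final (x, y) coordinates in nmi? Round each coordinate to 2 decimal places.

(-9.03, 11.51)

Leg 1 (191°, 2.1 nmi): east 2.1 sin 191° = -0.40, north 2.1 cos 191° = -2.06
Leg 2 (357°, 19.7 nmi): east 19.7 sin 357° = -1.03, north 19.7 cos 357° = 19.67
Leg 3 (111°, 14.0 nmi): east 14.0 sin 111° = 13.07, north 14.0 cos 111° = -5.02
Leg 4 (267°, 20.7 nmi): east 20.7 sin 267° = -20.67, north 20.7 cos 267° = -1.08
Summing: -9.03 nmi east, 11.51 nmi north → (-9.03, 11.51).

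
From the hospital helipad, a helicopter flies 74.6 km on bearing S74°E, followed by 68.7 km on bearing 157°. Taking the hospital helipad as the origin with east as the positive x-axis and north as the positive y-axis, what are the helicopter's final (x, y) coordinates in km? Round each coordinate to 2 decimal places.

Leg 1 (S74°E, 74.6 km): east 74.6 sin 106° = 71.71, north 74.6 cos 106° = -20.56
Leg 2 (157°, 68.7 km): east 68.7 sin 157° = 26.84, north 68.7 cos 157° = -63.24
Summing: 98.55 km east, -83.80 km north → (98.55, -83.80).

(98.55, -83.80)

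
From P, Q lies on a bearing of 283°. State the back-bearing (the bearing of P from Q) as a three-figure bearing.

103°

Back-bearing = 283° − 180° = 103°.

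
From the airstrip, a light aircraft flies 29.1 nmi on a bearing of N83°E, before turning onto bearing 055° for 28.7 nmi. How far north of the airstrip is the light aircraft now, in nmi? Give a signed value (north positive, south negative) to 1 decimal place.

20.0 nmi

Leg 1 (N83°E, 29.1 nmi): east 29.1 sin 83° = 28.88, north 29.1 cos 83° = 3.55
Leg 2 (055°, 28.7 nmi): east 28.7 sin 55° = 23.51, north 28.7 cos 55° = 16.46
Net north component: 20.01 nmi.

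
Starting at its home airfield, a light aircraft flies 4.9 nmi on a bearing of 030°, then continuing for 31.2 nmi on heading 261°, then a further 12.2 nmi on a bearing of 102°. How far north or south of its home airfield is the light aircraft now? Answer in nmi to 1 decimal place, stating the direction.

Leg 1 (030°, 4.9 nmi): east 4.9 sin 30° = 2.45, north 4.9 cos 30° = 4.24
Leg 2 (261°, 31.2 nmi): east 31.2 sin 261° = -30.82, north 31.2 cos 261° = -4.88
Leg 3 (102°, 12.2 nmi): east 12.2 sin 102° = 11.93, north 12.2 cos 102° = -2.54
Net north component: -3.17 nmi.

3.2 nmi south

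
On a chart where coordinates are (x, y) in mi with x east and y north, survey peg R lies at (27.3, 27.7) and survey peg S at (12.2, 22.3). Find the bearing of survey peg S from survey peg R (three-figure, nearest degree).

250°

Δeast = 12.2 − 27.3 = -15.10; Δnorth = 22.3 − 27.7 = -5.40.
Bearing = atan2(Δeast, Δnorth) mod 360° = 250.32° ≈ 250°.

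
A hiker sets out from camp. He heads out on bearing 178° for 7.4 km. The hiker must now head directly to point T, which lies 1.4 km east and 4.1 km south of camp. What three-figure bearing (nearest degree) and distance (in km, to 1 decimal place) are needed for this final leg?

019°, 3.5 km

Leg 1 (178°, 7.4 km): east 7.4 sin 178° = 0.26, north 7.4 cos 178° = -7.40
Current position: (0.26, -7.40). Target: (1.4, -4.1). Remaining: Δeast = 1.14, Δnorth = 3.30.
Bearing = atan2(1.14, 3.30) mod 360° = 19.11°; distance = √((1.14)² + (3.30)²) = 3.488 km.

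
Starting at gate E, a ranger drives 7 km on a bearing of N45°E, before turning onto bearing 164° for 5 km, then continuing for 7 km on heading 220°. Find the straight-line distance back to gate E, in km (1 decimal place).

5.5 km

Leg 1 (N45°E, 7 km): east 7 sin 45° = 4.95, north 7 cos 45° = 4.95
Leg 2 (164°, 5 km): east 5 sin 164° = 1.38, north 5 cos 164° = -4.81
Leg 3 (220°, 7 km): east 7 sin 220° = -4.50, north 7 cos 220° = -5.36
Net: 1.83 east, -5.22 north. Distance = √((1.83)² + (-5.22)²) = 5.530 km.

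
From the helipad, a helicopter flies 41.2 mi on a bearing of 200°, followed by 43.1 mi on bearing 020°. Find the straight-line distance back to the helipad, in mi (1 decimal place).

1.9 mi

Leg 1 (200°, 41.2 mi): east 41.2 sin 200° = -14.09, north 41.2 cos 200° = -38.72
Leg 2 (020°, 43.1 mi): east 43.1 sin 20° = 14.74, north 43.1 cos 20° = 40.50
Net: 0.65 east, 1.79 north. Distance = √((0.65)² + (1.79)²) = 1.900 mi.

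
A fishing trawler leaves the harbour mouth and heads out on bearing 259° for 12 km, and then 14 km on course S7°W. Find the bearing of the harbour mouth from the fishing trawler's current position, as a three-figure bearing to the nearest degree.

040°

Leg 1 (259°, 12 km): east 12 sin 259° = -11.78, north 12 cos 259° = -2.29
Leg 2 (S7°W, 14 km): east 14 sin 187° = -1.71, north 14 cos 187° = -13.90
Net displacement: -13.49 east, -16.19 north. Direction back to start is (13.49, 16.19): bearing = atan2(13.49, 16.19) mod 360° = 39.80° ≈ 040°.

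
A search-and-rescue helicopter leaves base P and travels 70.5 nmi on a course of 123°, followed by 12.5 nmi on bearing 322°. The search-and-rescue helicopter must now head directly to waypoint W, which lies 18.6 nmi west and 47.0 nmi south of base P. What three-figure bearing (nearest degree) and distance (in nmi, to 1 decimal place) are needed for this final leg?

Leg 1 (123°, 70.5 nmi): east 70.5 sin 123° = 59.13, north 70.5 cos 123° = -38.40
Leg 2 (322°, 12.5 nmi): east 12.5 sin 322° = -7.70, north 12.5 cos 322° = 9.85
Current position: (51.43, -28.55). Target: (-18.6, -47.0). Remaining: Δeast = -70.03, Δnorth = -18.45.
Bearing = atan2(-70.03, -18.45) mod 360° = 255.24°; distance = √((-70.03)² + (-18.45)²) = 72.421 nmi.

255°, 72.4 nmi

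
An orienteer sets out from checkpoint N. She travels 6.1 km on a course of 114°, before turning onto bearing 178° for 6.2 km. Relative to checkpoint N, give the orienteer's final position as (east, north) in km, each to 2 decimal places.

Leg 1 (114°, 6.1 km): east 6.1 sin 114° = 5.57, north 6.1 cos 114° = -2.48
Leg 2 (178°, 6.2 km): east 6.2 sin 178° = 0.22, north 6.2 cos 178° = -6.20
Summing: 5.79 km east, -8.68 km north → (5.79, -8.68).

(5.79, -8.68)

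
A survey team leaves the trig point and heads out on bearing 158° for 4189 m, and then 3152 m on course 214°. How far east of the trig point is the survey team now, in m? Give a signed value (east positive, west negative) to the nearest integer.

-193 m

Leg 1 (158°, 4189 m): east 4189 sin 158° = 1569.23, north 4189 cos 158° = -3883.97
Leg 2 (214°, 3152 m): east 3152 sin 214° = -1762.58, north 3152 cos 214° = -2613.13
Net east component: -193.35 m.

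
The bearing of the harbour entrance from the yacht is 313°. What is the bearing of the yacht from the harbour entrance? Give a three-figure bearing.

133°

Back-bearing = 313° − 180° = 133°.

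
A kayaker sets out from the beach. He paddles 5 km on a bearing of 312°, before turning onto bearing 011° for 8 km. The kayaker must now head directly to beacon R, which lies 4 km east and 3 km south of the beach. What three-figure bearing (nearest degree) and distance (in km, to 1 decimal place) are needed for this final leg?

156°, 15.5 km

Leg 1 (312°, 5 km): east 5 sin 312° = -3.72, north 5 cos 312° = 3.35
Leg 2 (011°, 8 km): east 8 sin 11° = 1.53, north 8 cos 11° = 7.85
Current position: (-2.19, 11.20). Target: (4, -3). Remaining: Δeast = 6.19, Δnorth = -14.20.
Bearing = atan2(6.19, -14.20) mod 360° = 156.45°; distance = √((6.19)² + (-14.20)²) = 15.489 km.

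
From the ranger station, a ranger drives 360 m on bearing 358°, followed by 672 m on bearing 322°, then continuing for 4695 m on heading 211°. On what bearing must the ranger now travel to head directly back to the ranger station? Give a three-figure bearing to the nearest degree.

042°

Leg 1 (358°, 360 m): east 360 sin 358° = -12.56, north 360 cos 358° = 359.78
Leg 2 (322°, 672 m): east 672 sin 322° = -413.72, north 672 cos 322° = 529.54
Leg 3 (211°, 4695 m): east 4695 sin 211° = -2418.10, north 4695 cos 211° = -4024.40
Net displacement: -2844.39 east, -3135.08 north. Direction back to start is (2844.39, 3135.08): bearing = atan2(2844.39, 3135.08) mod 360° = 42.22° ≈ 042°.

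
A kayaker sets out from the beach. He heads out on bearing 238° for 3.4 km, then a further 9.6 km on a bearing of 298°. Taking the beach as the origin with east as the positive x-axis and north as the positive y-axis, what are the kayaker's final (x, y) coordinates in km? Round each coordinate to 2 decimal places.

(-11.36, 2.71)

Leg 1 (238°, 3.4 km): east 3.4 sin 238° = -2.88, north 3.4 cos 238° = -1.80
Leg 2 (298°, 9.6 km): east 9.6 sin 298° = -8.48, north 9.6 cos 298° = 4.51
Summing: -11.36 km east, 2.71 km north → (-11.36, 2.71).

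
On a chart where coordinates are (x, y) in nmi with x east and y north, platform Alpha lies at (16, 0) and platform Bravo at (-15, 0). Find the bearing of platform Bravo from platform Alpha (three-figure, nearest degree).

Δeast = -15 − 16 = -31.00; Δnorth = 0 − 0 = -0.00.
Bearing = atan2(Δeast, Δnorth) mod 360° = 270.00° ≈ 270°.

270°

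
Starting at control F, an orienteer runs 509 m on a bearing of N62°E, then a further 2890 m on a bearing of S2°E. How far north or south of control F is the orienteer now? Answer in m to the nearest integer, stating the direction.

2649 m south

Leg 1 (N62°E, 509 m): east 509 sin 62° = 449.42, north 509 cos 62° = 238.96
Leg 2 (S2°E, 2890 m): east 2890 sin 178° = 100.86, north 2890 cos 178° = -2888.24
Net north component: -2649.28 m.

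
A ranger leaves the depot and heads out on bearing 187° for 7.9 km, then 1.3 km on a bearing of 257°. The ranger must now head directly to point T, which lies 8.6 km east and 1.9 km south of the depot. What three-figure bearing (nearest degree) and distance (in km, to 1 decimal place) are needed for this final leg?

060°, 12.5 km

Leg 1 (187°, 7.9 km): east 7.9 sin 187° = -0.96, north 7.9 cos 187° = -7.84
Leg 2 (257°, 1.3 km): east 1.3 sin 257° = -1.27, north 1.3 cos 257° = -0.29
Current position: (-2.23, -8.13). Target: (8.6, -1.9). Remaining: Δeast = 10.83, Δnorth = 6.23.
Bearing = atan2(10.83, 6.23) mod 360° = 60.07°; distance = √((10.83)² + (6.23)²) = 12.495 km.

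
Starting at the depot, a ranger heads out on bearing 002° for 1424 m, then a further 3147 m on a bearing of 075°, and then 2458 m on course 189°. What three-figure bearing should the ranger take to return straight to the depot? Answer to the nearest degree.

274°

Leg 1 (002°, 1424 m): east 1424 sin 2° = 49.70, north 1424 cos 2° = 1423.13
Leg 2 (075°, 3147 m): east 3147 sin 75° = 3039.77, north 3147 cos 75° = 814.50
Leg 3 (189°, 2458 m): east 2458 sin 189° = -384.52, north 2458 cos 189° = -2427.74
Net displacement: 2704.95 east, -190.10 north. Direction back to start is (-2704.95, 190.10): bearing = atan2(-2704.95, 190.10) mod 360° = 274.02° ≈ 274°.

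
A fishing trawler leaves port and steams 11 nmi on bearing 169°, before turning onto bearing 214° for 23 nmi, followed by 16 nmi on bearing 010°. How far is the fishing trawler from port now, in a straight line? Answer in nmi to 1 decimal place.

Leg 1 (169°, 11 nmi): east 11 sin 169° = 2.10, north 11 cos 169° = -10.80
Leg 2 (214°, 23 nmi): east 23 sin 214° = -12.86, north 23 cos 214° = -19.07
Leg 3 (010°, 16 nmi): east 16 sin 10° = 2.78, north 16 cos 10° = 15.76
Net: -7.98 east, -14.11 north. Distance = √((-7.98)² + (-14.11)²) = 16.211 nmi.

16.2 nmi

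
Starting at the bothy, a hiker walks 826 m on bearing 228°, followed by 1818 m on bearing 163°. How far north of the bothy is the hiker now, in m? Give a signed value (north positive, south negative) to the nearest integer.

Leg 1 (228°, 826 m): east 826 sin 228° = -613.84, north 826 cos 228° = -552.70
Leg 2 (163°, 1818 m): east 1818 sin 163° = 531.53, north 1818 cos 163° = -1738.56
Net north component: -2291.26 m.

-2291 m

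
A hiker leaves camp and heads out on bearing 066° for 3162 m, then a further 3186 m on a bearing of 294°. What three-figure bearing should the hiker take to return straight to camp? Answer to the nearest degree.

180°

Leg 1 (066°, 3162 m): east 3162 sin 66° = 2888.63, north 3162 cos 66° = 1286.10
Leg 2 (294°, 3186 m): east 3186 sin 294° = -2910.56, north 3186 cos 294° = 1295.86
Net displacement: -21.93 east, 2581.96 north. Direction back to start is (21.93, -2581.96): bearing = atan2(21.93, -2581.96) mod 360° = 179.51° ≈ 180°.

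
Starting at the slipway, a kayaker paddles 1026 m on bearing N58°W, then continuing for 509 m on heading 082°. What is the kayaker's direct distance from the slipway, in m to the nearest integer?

715 m

Leg 1 (N58°W, 1026 m): east 1026 sin 302° = -870.10, north 1026 cos 302° = 543.70
Leg 2 (082°, 509 m): east 509 sin 82° = 504.05, north 509 cos 82° = 70.84
Net: -366.05 east, 614.54 north. Distance = √((-366.05)² + (614.54)²) = 715.296 m.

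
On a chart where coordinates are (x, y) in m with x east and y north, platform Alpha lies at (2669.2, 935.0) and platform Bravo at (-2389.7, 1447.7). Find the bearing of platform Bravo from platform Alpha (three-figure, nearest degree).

Δeast = -2389.7 − 2669.2 = -5058.90; Δnorth = 1447.7 − 935.0 = 512.70.
Bearing = atan2(Δeast, Δnorth) mod 360° = 275.79° ≈ 276°.

276°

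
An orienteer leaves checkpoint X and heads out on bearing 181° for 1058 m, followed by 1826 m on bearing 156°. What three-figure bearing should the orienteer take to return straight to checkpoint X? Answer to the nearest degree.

Leg 1 (181°, 1058 m): east 1058 sin 181° = -18.46, north 1058 cos 181° = -1057.84
Leg 2 (156°, 1826 m): east 1826 sin 156° = 742.70, north 1826 cos 156° = -1668.13
Net displacement: 724.24 east, -2725.97 north. Direction back to start is (-724.24, 2725.97): bearing = atan2(-724.24, 2725.97) mod 360° = 345.12° ≈ 345°.

345°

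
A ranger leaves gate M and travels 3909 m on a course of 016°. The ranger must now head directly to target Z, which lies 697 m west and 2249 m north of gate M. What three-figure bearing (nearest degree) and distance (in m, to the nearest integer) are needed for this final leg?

Leg 1 (016°, 3909 m): east 3909 sin 16° = 1077.47, north 3909 cos 16° = 3757.57
Current position: (1077.47, 3757.57). Target: (-697, 2249). Remaining: Δeast = -1774.47, Δnorth = -1508.57.
Bearing = atan2(-1774.47, -1508.57) mod 360° = 229.63°; distance = √((-1774.47)² + (-1508.57)²) = 2329.060 m.

230°, 2329 m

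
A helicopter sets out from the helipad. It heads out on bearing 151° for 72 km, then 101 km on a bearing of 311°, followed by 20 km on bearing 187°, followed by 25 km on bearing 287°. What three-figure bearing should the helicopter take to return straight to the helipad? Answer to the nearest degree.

082°

Leg 1 (151°, 72 km): east 72 sin 151° = 34.91, north 72 cos 151° = -62.97
Leg 2 (311°, 101 km): east 101 sin 311° = -76.23, north 101 cos 311° = 66.26
Leg 3 (187°, 20 km): east 20 sin 187° = -2.44, north 20 cos 187° = -19.85
Leg 4 (287°, 25 km): east 25 sin 287° = -23.91, north 25 cos 287° = 7.31
Net displacement: -67.66 east, -9.25 north. Direction back to start is (67.66, 9.25): bearing = atan2(67.66, 9.25) mod 360° = 82.21° ≈ 082°.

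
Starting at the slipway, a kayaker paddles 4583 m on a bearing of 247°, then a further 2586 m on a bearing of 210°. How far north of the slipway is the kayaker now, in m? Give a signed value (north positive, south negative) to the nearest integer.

Leg 1 (247°, 4583 m): east 4583 sin 247° = -4218.67, north 4583 cos 247° = -1790.72
Leg 2 (210°, 2586 m): east 2586 sin 210° = -1293.00, north 2586 cos 210° = -2239.54
Net north component: -4030.26 m.

-4030 m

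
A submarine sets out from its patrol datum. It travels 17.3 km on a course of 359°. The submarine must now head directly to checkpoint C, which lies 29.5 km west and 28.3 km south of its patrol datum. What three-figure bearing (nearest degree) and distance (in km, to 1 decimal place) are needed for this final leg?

213°, 54.1 km

Leg 1 (359°, 17.3 km): east 17.3 sin 359° = -0.30, north 17.3 cos 359° = 17.30
Current position: (-0.30, 17.30). Target: (-29.5, -28.3). Remaining: Δeast = -29.20, Δnorth = -45.60.
Bearing = atan2(-29.20, -45.60) mod 360° = 212.63°; distance = √((-29.20)² + (-45.60)²) = 54.145 km.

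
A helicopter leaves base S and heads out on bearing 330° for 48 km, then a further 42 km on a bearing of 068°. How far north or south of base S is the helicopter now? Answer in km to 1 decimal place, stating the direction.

Leg 1 (330°, 48 km): east 48 sin 330° = -24.00, north 48 cos 330° = 41.57
Leg 2 (068°, 42 km): east 42 sin 68° = 38.94, north 42 cos 68° = 15.73
Net north component: 57.30 km.

57.3 km north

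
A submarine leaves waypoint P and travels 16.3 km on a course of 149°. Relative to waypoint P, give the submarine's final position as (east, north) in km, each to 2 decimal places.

(8.40, -13.97)

Leg 1 (149°, 16.3 km): east 16.3 sin 149° = 8.40, north 16.3 cos 149° = -13.97
Summing: 8.40 km east, -13.97 km north → (8.40, -13.97).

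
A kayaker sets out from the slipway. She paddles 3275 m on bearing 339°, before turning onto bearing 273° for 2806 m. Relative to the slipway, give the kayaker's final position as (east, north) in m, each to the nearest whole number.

Leg 1 (339°, 3275 m): east 3275 sin 339° = -1173.66, north 3275 cos 339° = 3057.48
Leg 2 (273°, 2806 m): east 2806 sin 273° = -2802.15, north 2806 cos 273° = 146.85
Summing: -3975.81 m east, 3204.33 m north → (-3976, 3204).

(-3976, 3204)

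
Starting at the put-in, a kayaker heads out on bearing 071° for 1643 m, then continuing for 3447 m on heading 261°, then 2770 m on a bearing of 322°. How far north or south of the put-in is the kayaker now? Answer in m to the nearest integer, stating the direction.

2178 m north

Leg 1 (071°, 1643 m): east 1643 sin 71° = 1553.49, north 1643 cos 71° = 534.91
Leg 2 (261°, 3447 m): east 3447 sin 261° = -3404.56, north 3447 cos 261° = -539.23
Leg 3 (322°, 2770 m): east 2770 sin 322° = -1705.38, north 2770 cos 322° = 2182.79
Net north component: 2178.47 m.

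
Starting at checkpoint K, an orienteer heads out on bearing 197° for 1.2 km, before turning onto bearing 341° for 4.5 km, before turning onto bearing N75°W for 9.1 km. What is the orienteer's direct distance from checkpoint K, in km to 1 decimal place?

11.9 km

Leg 1 (197°, 1.2 km): east 1.2 sin 197° = -0.35, north 1.2 cos 197° = -1.15
Leg 2 (341°, 4.5 km): east 4.5 sin 341° = -1.47, north 4.5 cos 341° = 4.25
Leg 3 (N75°W, 9.1 km): east 9.1 sin 285° = -8.79, north 9.1 cos 285° = 2.36
Net: -10.61 east, 5.46 north. Distance = √((-10.61)² + (5.46)²) = 11.930 km.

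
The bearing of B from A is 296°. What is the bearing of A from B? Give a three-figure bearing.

Back-bearing = 296° − 180° = 116°.

116°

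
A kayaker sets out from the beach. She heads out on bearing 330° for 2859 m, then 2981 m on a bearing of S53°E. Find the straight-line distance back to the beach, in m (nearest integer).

Leg 1 (330°, 2859 m): east 2859 sin 330° = -1429.50, north 2859 cos 330° = 2475.97
Leg 2 (S53°E, 2981 m): east 2981 sin 127° = 2380.73, north 2981 cos 127° = -1794.01
Net: 951.23 east, 681.96 north. Distance = √((951.23)² + (681.96)²) = 1170.430 m.

1170 m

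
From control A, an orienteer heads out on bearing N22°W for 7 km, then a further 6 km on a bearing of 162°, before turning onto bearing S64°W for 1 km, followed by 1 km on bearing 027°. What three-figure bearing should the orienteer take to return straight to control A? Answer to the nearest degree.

136°

Leg 1 (N22°W, 7 km): east 7 sin 338° = -2.62, north 7 cos 338° = 6.49
Leg 2 (162°, 6 km): east 6 sin 162° = 1.85, north 6 cos 162° = -5.71
Leg 3 (S64°W, 1 km): east 1 sin 244° = -0.90, north 1 cos 244° = -0.44
Leg 4 (027°, 1 km): east 1 sin 27° = 0.45, north 1 cos 27° = 0.89
Net displacement: -1.21 east, 1.24 north. Direction back to start is (1.21, -1.24): bearing = atan2(1.21, -1.24) mod 360° = 135.55° ≈ 136°.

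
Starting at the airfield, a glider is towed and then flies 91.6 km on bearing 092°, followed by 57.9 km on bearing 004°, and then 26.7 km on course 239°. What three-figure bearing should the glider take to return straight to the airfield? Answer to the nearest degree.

241°

Leg 1 (092°, 91.6 km): east 91.6 sin 92° = 91.54, north 91.6 cos 92° = -3.20
Leg 2 (004°, 57.9 km): east 57.9 sin 4° = 4.04, north 57.9 cos 4° = 57.76
Leg 3 (239°, 26.7 km): east 26.7 sin 239° = -22.89, north 26.7 cos 239° = -13.75
Net displacement: 72.70 east, 40.81 north. Direction back to start is (-72.70, -40.81): bearing = atan2(-72.70, -40.81) mod 360° = 240.69° ≈ 241°.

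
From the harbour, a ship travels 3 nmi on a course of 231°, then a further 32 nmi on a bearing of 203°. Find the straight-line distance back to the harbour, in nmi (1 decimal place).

34.7 nmi

Leg 1 (231°, 3 nmi): east 3 sin 231° = -2.33, north 3 cos 231° = -1.89
Leg 2 (203°, 32 nmi): east 32 sin 203° = -12.50, north 32 cos 203° = -29.46
Net: -14.83 east, -31.34 north. Distance = √((-14.83)² + (-31.34)²) = 34.677 nmi.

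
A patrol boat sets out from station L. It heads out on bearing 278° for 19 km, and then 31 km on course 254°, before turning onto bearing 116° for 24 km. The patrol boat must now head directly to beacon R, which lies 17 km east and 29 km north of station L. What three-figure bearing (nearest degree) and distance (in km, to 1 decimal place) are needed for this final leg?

Leg 1 (278°, 19 km): east 19 sin 278° = -18.82, north 19 cos 278° = 2.64
Leg 2 (254°, 31 km): east 31 sin 254° = -29.80, north 31 cos 254° = -8.54
Leg 3 (116°, 24 km): east 24 sin 116° = 21.57, north 24 cos 116° = -10.52
Current position: (-27.04, -16.42). Target: (17, 29). Remaining: Δeast = 44.04, Δnorth = 45.42.
Bearing = atan2(44.04, 45.42) mod 360° = 44.12°; distance = √((44.04)² + (45.42)²) = 63.268 km.

044°, 63.3 km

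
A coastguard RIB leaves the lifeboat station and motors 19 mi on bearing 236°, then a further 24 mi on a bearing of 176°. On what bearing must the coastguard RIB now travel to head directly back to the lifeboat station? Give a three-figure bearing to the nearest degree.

022°

Leg 1 (236°, 19 mi): east 19 sin 236° = -15.75, north 19 cos 236° = -10.62
Leg 2 (176°, 24 mi): east 24 sin 176° = 1.67, north 24 cos 176° = -23.94
Net displacement: -14.08 east, -34.57 north. Direction back to start is (14.08, 34.57): bearing = atan2(14.08, 34.57) mod 360° = 22.16° ≈ 022°.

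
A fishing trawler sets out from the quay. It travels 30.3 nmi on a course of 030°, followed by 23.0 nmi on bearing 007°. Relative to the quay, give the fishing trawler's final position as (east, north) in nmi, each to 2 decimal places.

(17.95, 49.07)

Leg 1 (030°, 30.3 nmi): east 30.3 sin 30° = 15.15, north 30.3 cos 30° = 26.24
Leg 2 (007°, 23.0 nmi): east 23.0 sin 7° = 2.80, north 23.0 cos 7° = 22.83
Summing: 17.95 nmi east, 49.07 nmi north → (17.95, 49.07).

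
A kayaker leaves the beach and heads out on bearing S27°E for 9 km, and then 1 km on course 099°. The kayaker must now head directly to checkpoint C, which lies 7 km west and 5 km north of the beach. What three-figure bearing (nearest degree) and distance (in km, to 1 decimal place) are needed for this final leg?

317°, 17.9 km

Leg 1 (S27°E, 9 km): east 9 sin 153° = 4.09, north 9 cos 153° = -8.02
Leg 2 (099°, 1 km): east 1 sin 99° = 0.99, north 1 cos 99° = -0.16
Current position: (5.07, -8.18). Target: (-7, 5). Remaining: Δeast = -12.07, Δnorth = 13.18.
Bearing = atan2(-12.07, 13.18) mod 360° = 317.50°; distance = √((-12.07)² + (13.18)²) = 17.871 km.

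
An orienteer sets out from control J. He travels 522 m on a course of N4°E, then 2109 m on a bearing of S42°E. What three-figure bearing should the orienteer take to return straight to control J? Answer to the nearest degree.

Leg 1 (N4°E, 522 m): east 522 sin 4° = 36.41, north 522 cos 4° = 520.73
Leg 2 (S42°E, 2109 m): east 2109 sin 138° = 1411.20, north 2109 cos 138° = -1567.29
Net displacement: 1447.61 east, -1046.56 north. Direction back to start is (-1447.61, 1046.56): bearing = atan2(-1447.61, 1046.56) mod 360° = 305.87° ≈ 306°.

306°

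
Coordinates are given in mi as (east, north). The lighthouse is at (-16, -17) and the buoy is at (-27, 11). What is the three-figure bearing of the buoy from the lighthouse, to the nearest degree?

339°

Δeast = -27 − -16 = -11.00; Δnorth = 11 − -17 = 28.00.
Bearing = atan2(Δeast, Δnorth) mod 360° = 338.55° ≈ 339°.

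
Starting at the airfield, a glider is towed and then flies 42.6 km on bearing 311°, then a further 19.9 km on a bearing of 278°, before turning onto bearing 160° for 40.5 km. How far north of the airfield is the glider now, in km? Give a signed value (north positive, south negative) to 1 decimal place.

Leg 1 (311°, 42.6 km): east 42.6 sin 311° = -32.15, north 42.6 cos 311° = 27.95
Leg 2 (278°, 19.9 km): east 19.9 sin 278° = -19.71, north 19.9 cos 278° = 2.77
Leg 3 (160°, 40.5 km): east 40.5 sin 160° = 13.85, north 40.5 cos 160° = -38.06
Net north component: -7.34 km.

-7.3 km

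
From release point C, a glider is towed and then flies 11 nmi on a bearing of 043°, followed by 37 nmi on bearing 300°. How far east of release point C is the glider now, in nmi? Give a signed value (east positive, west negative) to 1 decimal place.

Leg 1 (043°, 11 nmi): east 11 sin 43° = 7.50, north 11 cos 43° = 8.04
Leg 2 (300°, 37 nmi): east 37 sin 300° = -32.04, north 37 cos 300° = 18.50
Net east component: -24.54 nmi.

-24.5 nmi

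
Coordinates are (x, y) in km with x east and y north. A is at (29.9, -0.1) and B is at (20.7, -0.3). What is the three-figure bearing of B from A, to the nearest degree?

Δeast = 20.7 − 29.9 = -9.20; Δnorth = -0.3 − -0.1 = -0.20.
Bearing = atan2(Δeast, Δnorth) mod 360° = 268.75° ≈ 269°.

269°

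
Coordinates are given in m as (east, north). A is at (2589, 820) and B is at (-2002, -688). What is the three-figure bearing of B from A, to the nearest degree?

252°

Δeast = -2002 − 2589 = -4591.00; Δnorth = -688 − 820 = -1508.00.
Bearing = atan2(Δeast, Δnorth) mod 360° = 251.82° ≈ 252°.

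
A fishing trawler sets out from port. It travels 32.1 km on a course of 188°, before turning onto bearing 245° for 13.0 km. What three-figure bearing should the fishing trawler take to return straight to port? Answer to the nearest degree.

Leg 1 (188°, 32.1 km): east 32.1 sin 188° = -4.47, north 32.1 cos 188° = -31.79
Leg 2 (245°, 13.0 km): east 13.0 sin 245° = -11.78, north 13.0 cos 245° = -5.49
Net displacement: -16.25 east, -37.28 north. Direction back to start is (16.25, 37.28): bearing = atan2(16.25, 37.28) mod 360° = 23.55° ≈ 024°.

024°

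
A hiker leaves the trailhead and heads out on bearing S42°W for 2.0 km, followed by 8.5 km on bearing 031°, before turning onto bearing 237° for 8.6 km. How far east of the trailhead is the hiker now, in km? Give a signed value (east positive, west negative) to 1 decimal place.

Leg 1 (S42°W, 2.0 km): east 2.0 sin 222° = -1.34, north 2.0 cos 222° = -1.49
Leg 2 (031°, 8.5 km): east 8.5 sin 31° = 4.38, north 8.5 cos 31° = 7.29
Leg 3 (237°, 8.6 km): east 8.6 sin 237° = -7.21, north 8.6 cos 237° = -4.68
Net east component: -4.17 km.

-4.2 km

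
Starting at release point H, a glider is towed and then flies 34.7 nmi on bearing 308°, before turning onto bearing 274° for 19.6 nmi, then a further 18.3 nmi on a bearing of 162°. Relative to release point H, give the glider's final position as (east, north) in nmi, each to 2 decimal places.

(-41.24, 5.33)

Leg 1 (308°, 34.7 nmi): east 34.7 sin 308° = -27.34, north 34.7 cos 308° = 21.36
Leg 2 (274°, 19.6 nmi): east 19.6 sin 274° = -19.55, north 19.6 cos 274° = 1.37
Leg 3 (162°, 18.3 nmi): east 18.3 sin 162° = 5.66, north 18.3 cos 162° = -17.40
Summing: -41.24 nmi east, 5.33 nmi north → (-41.24, 5.33).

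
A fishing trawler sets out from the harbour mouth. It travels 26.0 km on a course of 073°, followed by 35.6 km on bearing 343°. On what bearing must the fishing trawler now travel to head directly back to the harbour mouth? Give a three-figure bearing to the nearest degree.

Leg 1 (073°, 26.0 km): east 26.0 sin 73° = 24.86, north 26.0 cos 73° = 7.60
Leg 2 (343°, 35.6 km): east 35.6 sin 343° = -10.41, north 35.6 cos 343° = 34.04
Net displacement: 14.46 east, 41.65 north. Direction back to start is (-14.46, -41.65): bearing = atan2(-14.46, -41.65) mod 360° = 199.14° ≈ 199°.

199°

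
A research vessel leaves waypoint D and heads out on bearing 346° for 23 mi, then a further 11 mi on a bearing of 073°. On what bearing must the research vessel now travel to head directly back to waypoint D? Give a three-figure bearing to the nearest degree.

191°

Leg 1 (346°, 23 mi): east 23 sin 346° = -5.56, north 23 cos 346° = 22.32
Leg 2 (073°, 11 mi): east 11 sin 73° = 10.52, north 11 cos 73° = 3.22
Net displacement: 4.96 east, 25.53 north. Direction back to start is (-4.96, -25.53): bearing = atan2(-4.96, -25.53) mod 360° = 190.98° ≈ 191°.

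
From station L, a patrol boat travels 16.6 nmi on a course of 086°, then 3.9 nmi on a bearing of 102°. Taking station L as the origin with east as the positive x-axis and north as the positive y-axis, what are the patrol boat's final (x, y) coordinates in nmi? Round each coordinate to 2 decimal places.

Leg 1 (086°, 16.6 nmi): east 16.6 sin 86° = 16.56, north 16.6 cos 86° = 1.16
Leg 2 (102°, 3.9 nmi): east 3.9 sin 102° = 3.81, north 3.9 cos 102° = -0.81
Summing: 20.37 nmi east, 0.35 nmi north → (20.37, 0.35).

(20.37, 0.35)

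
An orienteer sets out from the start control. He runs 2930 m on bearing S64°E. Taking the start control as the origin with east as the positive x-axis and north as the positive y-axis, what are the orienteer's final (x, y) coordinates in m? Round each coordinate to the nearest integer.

Leg 1 (S64°E, 2930 m): east 2930 sin 116° = 2633.47, north 2930 cos 116° = -1284.43
Summing: 2633.47 m east, -1284.43 m north → (2633, -1284).

(2633, -1284)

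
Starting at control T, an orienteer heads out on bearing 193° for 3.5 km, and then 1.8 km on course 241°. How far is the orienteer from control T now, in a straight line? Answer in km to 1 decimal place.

Leg 1 (193°, 3.5 km): east 3.5 sin 193° = -0.79, north 3.5 cos 193° = -3.41
Leg 2 (241°, 1.8 km): east 1.8 sin 241° = -1.57, north 1.8 cos 241° = -0.87
Net: -2.36 east, -4.28 north. Distance = √((-2.36)² + (-4.28)²) = 4.891 km.

4.9 km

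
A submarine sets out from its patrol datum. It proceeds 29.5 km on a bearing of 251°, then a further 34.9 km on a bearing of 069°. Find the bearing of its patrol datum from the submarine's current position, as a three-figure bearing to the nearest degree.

238°

Leg 1 (251°, 29.5 km): east 29.5 sin 251° = -27.89, north 29.5 cos 251° = -9.60
Leg 2 (069°, 34.9 km): east 34.9 sin 69° = 32.58, north 34.9 cos 69° = 12.51
Net displacement: 4.69 east, 2.90 north. Direction back to start is (-4.69, -2.90): bearing = atan2(-4.69, -2.90) mod 360° = 238.24° ≈ 238°.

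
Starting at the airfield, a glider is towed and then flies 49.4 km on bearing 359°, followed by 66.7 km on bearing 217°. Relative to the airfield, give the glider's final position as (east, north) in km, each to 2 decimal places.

(-41.00, -3.88)

Leg 1 (359°, 49.4 km): east 49.4 sin 359° = -0.86, north 49.4 cos 359° = 49.39
Leg 2 (217°, 66.7 km): east 66.7 sin 217° = -40.14, north 66.7 cos 217° = -53.27
Summing: -41.00 km east, -3.88 km north → (-41.00, -3.88).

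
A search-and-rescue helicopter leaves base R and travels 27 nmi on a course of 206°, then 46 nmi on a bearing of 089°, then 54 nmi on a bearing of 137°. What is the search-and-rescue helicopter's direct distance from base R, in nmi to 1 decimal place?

Leg 1 (206°, 27 nmi): east 27 sin 206° = -11.84, north 27 cos 206° = -24.27
Leg 2 (089°, 46 nmi): east 46 sin 89° = 45.99, north 46 cos 89° = 0.80
Leg 3 (137°, 54 nmi): east 54 sin 137° = 36.83, north 54 cos 137° = -39.49
Net: 70.98 east, -62.96 north. Distance = √((70.98)² + (-62.96)²) = 94.882 nmi.

94.9 nmi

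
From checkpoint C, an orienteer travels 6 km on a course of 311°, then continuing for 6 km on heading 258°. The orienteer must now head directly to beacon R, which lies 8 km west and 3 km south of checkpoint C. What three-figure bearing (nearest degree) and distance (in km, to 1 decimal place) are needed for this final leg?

Leg 1 (311°, 6 km): east 6 sin 311° = -4.53, north 6 cos 311° = 3.94
Leg 2 (258°, 6 km): east 6 sin 258° = -5.87, north 6 cos 258° = -1.25
Current position: (-10.40, 2.69). Target: (-8, -3). Remaining: Δeast = 2.40, Δnorth = -5.69.
Bearing = atan2(2.40, -5.69) mod 360° = 157.15°; distance = √((2.40)² + (-5.69)²) = 6.173 km.

157°, 6.2 km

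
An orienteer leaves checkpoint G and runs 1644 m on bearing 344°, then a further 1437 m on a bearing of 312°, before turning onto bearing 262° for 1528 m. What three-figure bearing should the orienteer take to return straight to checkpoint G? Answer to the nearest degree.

Leg 1 (344°, 1644 m): east 1644 sin 344° = -453.15, north 1644 cos 344° = 1580.31
Leg 2 (312°, 1437 m): east 1437 sin 312° = -1067.90, north 1437 cos 312° = 961.54
Leg 3 (262°, 1528 m): east 1528 sin 262° = -1513.13, north 1528 cos 262° = -212.66
Net displacement: -3034.18 east, 2329.20 north. Direction back to start is (3034.18, -2329.20): bearing = atan2(3034.18, -2329.20) mod 360° = 127.51° ≈ 128°.

128°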